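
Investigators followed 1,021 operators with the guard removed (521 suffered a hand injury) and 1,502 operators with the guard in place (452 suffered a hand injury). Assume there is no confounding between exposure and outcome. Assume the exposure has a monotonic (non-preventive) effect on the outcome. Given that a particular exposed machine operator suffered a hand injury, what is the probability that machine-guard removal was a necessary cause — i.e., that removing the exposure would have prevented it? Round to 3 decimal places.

PN ≈ 0.410

p₁ = P(outcome | exposed) = 521/1021 = 0.51028
p₀ = P(outcome | unexposed) = 452/1502 = 0.30093
Under exogeneity and monotonicity, PN = (p₁ − p₀) / p₁.
PN = (0.51028 − 0.30093) / 0.51028 = 0.20935 / 0.51028 ≈ 0.4103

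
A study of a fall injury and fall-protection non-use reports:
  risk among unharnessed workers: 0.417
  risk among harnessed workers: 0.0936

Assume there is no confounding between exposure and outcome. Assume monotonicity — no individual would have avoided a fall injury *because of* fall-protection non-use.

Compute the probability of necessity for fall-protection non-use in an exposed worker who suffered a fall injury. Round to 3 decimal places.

Let p₁ = 0.417, p₀ = 0.0936.
Under exogeneity and monotonicity, PN = (p₁ − p₀) / p₁.
PN = (0.417 − 0.0936) / 0.417 = 0.3234 / 0.417 ≈ 0.7755

PN ≈ 0.776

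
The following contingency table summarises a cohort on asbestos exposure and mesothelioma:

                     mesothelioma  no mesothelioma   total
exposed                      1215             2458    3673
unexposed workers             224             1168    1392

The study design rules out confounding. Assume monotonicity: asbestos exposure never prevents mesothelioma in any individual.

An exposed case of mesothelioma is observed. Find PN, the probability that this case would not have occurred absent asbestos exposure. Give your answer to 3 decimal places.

PN ≈ 0.514

p₁ = P(outcome | exposed) = 1215/3673 = 0.33079
p₀ = P(outcome | unexposed) = 224/1392 = 0.16092
Under exogeneity and monotonicity, PN = (p₁ − p₀)/p₁.
PN = (0.33079 − 0.16092) / 0.33079 ≈ 0.5135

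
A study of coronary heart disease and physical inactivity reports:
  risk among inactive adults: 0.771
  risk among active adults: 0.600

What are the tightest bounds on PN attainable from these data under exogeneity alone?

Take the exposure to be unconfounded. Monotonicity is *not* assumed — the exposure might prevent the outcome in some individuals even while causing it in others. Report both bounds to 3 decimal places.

Let p₁ = 0.771, p₀ = 0.6.
Under exogeneity alone the bounds on PN are max{0,(p₁−p₀)/p₁} ≤ PN ≤ min{1,(1−p₀)/p₁}.
  lower = (p₁ − p₀)/p₁ = 0.171 / 0.771 ≈ 0.2218
  upper = min{1, (1 − p₀)/p₁} = 0.4 / 0.771 ≈ 0.5188

0.222 ≤ PN ≤ 0.519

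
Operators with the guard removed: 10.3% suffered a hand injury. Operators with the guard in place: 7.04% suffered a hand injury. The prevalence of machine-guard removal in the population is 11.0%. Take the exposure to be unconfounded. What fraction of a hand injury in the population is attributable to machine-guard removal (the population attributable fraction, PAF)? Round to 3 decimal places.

p₁ = 0.103, p₀ = 0.0704.
Overall risk P(Y=1) = π·p₁ + (1−π)·p₀ = 0.11×0.103 + 0.89×0.0704 = 0.073986.
Under exogeneity, PAF = [P(Y=1) − p₀] / P(Y=1).
PAF = (0.073986 − 0.0704) / 0.073986 ≈ 0.0485

PAF ≈ 0.048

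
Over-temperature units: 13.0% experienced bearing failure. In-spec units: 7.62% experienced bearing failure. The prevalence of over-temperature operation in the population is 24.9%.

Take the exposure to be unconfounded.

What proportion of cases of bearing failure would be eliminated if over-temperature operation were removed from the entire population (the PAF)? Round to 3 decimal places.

PAF ≈ 0.150

p₁ = 0.13, p₀ = 0.0762.
Overall risk P(Y=1) = π·p₁ + (1−π)·p₀ = 0.249×0.13 + 0.751×0.0762 = 0.089596.
Under exogeneity, PAF = [P(Y=1) − p₀] / P(Y=1).
PAF = (0.089596 − 0.0762) / 0.089596 ≈ 0.1495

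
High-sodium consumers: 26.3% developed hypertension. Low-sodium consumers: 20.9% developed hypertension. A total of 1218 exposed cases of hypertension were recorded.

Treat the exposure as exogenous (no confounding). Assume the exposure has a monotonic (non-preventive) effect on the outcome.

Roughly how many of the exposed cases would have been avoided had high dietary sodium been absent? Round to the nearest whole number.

about 250 cases

p₁ = 0.263, p₀ = 0.209.
PN = (p₁ − p₀)/p₁ = (0.263 − 0.209) / 0.263 ≈ 0.20532.
Attributable cases ≈ PN × (exposed cases) = 0.20532 × 1218 ≈ 250.08.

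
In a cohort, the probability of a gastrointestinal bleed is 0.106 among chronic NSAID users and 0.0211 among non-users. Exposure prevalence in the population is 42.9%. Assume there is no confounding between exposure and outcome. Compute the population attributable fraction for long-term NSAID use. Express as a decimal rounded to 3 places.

Let p₁ = 0.106, p₀ = 0.0211.
Overall risk P(Y=1) = π·p₁ + (1−π)·p₀ = 0.429×0.106 + 0.571×0.0211 = 0.057522.
Under exogeneity, PAF = [P(Y=1) − p₀] / P(Y=1).
PAF = (0.057522 − 0.0211) / 0.057522 ≈ 0.6332

PAF ≈ 0.633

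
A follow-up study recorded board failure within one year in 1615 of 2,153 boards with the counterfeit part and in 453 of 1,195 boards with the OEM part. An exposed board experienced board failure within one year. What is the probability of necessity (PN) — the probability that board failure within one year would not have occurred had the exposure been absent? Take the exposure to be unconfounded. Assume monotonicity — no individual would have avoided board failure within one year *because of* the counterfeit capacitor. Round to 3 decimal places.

PN ≈ 0.495

p₁ = P(outcome | exposed) = 1615/2153 = 0.75012
p₀ = P(outcome | unexposed) = 453/1195 = 0.37908
Under exogeneity and monotonicity, PN = (p₁ − p₀) / p₁.
PN = (0.75012 − 0.37908) / 0.75012 = 0.37104 / 0.75012 ≈ 0.4946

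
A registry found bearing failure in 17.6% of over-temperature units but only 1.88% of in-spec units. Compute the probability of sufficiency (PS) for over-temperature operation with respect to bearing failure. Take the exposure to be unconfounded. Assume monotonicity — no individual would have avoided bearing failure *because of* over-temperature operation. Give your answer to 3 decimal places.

PS ≈ 0.160

p₁ = 0.176, p₀ = 0.0188.
Under exogeneity and monotonicity, PS = (p₁ − p₀) / (1 − p₀).
PS = (0.176 − 0.0188) / (1 − 0.0188) = 0.1572 / 0.9812 ≈ 0.1602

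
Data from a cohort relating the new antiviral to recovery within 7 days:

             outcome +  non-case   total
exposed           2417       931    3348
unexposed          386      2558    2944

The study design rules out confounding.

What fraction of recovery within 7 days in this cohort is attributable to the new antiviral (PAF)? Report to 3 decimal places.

PAF ≈ 0.706

p₁ = P(outcome | exposed) = 2417/3348 = 0.72192
p₀ = P(outcome | unexposed) = 386/2944 = 0.13111
Exposure prevalence π = 3348/6292 = 0.5321; overall risk P(Y=1) = 0.44549.
Under exogeneity, PAF = [P(Y=1) − p₀]/P(Y=1).
PAF = (0.44549 − 0.13111) / 0.44549 ≈ 0.7057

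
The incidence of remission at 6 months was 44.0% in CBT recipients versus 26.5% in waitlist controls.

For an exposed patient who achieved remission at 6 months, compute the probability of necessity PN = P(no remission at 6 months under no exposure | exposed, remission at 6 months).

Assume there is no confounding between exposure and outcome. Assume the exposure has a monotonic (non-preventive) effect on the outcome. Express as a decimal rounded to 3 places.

p₁ = 0.44, p₀ = 0.265.
Under exogeneity and monotonicity, PN = (p₁ − p₀) / p₁.
PN = (0.44 − 0.265) / 0.44 = 0.175 / 0.44 ≈ 0.3977

PN ≈ 0.398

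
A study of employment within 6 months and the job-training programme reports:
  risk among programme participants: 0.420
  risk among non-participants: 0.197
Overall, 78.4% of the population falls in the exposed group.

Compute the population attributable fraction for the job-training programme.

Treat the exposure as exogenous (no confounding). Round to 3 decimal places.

PAF ≈ 0.470

Let p₁ = 0.42, p₀ = 0.197.
Overall risk P(Y=1) = π·p₁ + (1−π)·p₀ = 0.784×0.42 + 0.216×0.197 = 0.37183.
Under exogeneity, PAF = [P(Y=1) − p₀] / P(Y=1).
PAF = (0.37183 − 0.197) / 0.37183 ≈ 0.4702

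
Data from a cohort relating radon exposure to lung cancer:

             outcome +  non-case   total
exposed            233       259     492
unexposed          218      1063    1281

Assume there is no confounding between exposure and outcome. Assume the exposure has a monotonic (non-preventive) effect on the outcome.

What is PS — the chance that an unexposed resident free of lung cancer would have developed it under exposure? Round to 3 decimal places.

PS ≈ 0.366

p₁ = P(outcome | exposed) = 233/492 = 0.47358
p₀ = P(outcome | unexposed) = 218/1281 = 0.17018
Under exogeneity and monotonicity, PS = (p₁ − p₀) / (1 − p₀).
PS = (0.47358 − 0.17018) / (1 − 0.17018) = 0.3034 / 0.82982 ≈ 0.3656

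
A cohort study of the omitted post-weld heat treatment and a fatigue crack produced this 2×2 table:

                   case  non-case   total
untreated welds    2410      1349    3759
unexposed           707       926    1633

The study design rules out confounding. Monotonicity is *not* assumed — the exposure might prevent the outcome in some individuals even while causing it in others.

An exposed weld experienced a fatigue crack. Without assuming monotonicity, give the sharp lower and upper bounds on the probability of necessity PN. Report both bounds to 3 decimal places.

0.325 ≤ PN ≤ 0.884

p₁ = P(outcome | exposed) = 2410/3759 = 0.64113
p₀ = P(outcome | unexposed) = 707/1633 = 0.43295
Under exogeneity alone the bounds on PN are max{0,(p₁−p₀)/p₁} ≤ PN ≤ min{1,(1−p₀)/p₁}.
  lower = (p₁ − p₀)/p₁ = 0.20818 / 0.64113 ≈ 0.3247
  upper = min{1, (1 − p₀)/p₁} = 0.56705 / 0.64113 ≈ 0.8845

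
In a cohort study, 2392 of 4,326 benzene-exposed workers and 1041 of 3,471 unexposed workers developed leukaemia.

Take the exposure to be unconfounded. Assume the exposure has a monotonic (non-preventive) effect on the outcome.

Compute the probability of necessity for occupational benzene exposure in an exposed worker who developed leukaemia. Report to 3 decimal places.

PN ≈ 0.458

p₁ = P(outcome | exposed) = 2392/4326 = 0.55294
p₀ = P(outcome | unexposed) = 1041/3471 = 0.29991
Under exogeneity and monotonicity, PN = (p₁ − p₀) / p₁.
PN = (0.55294 − 0.29991) / 0.55294 = 0.25302 / 0.55294 ≈ 0.4576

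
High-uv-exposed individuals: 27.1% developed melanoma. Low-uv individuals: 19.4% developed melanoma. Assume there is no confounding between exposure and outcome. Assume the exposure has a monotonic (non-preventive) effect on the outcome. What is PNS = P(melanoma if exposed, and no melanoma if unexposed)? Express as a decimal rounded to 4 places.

PNS ≈ 0.0770

p₁ = 0.271, p₀ = 0.194.
Under exogeneity and monotonicity, PNS = p₁ − p₀.
PNS = 0.271 − 0.194 = 0.077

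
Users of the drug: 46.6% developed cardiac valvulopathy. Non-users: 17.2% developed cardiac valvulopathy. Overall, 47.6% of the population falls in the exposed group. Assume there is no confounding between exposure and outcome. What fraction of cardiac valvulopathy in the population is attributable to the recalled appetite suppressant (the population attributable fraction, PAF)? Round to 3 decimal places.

p₁ = 0.466, p₀ = 0.172.
Overall risk P(Y=1) = π·p₁ + (1−π)·p₀ = 0.476×0.466 + 0.524×0.172 = 0.31194.
Under exogeneity, PAF = [P(Y=1) − p₀] / P(Y=1).
PAF = (0.31194 − 0.172) / 0.31194 ≈ 0.4486

PAF ≈ 0.449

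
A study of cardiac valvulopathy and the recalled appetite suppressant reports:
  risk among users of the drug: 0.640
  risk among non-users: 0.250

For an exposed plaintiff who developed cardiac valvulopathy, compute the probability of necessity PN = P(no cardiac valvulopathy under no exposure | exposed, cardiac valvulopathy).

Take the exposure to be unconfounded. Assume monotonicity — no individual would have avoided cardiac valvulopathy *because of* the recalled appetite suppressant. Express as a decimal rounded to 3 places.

PN ≈ 0.609

Let p₁ = 0.64, p₀ = 0.25.
Under exogeneity and monotonicity, PN = (p₁ − p₀) / p₁.
PN = (0.64 − 0.25) / 0.64 = 0.39 / 0.64 ≈ 0.6094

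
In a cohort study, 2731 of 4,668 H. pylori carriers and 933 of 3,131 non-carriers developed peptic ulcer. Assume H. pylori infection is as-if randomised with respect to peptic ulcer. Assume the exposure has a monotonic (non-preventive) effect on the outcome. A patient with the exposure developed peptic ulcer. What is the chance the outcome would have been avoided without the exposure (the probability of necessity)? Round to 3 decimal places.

PN ≈ 0.491

p₁ = P(outcome | exposed) = 2731/4668 = 0.58505
p₀ = P(outcome | unexposed) = 933/3131 = 0.29799
Under exogeneity and monotonicity, PN = (p₁ − p₀) / p₁.
PN = (0.58505 − 0.29799) / 0.58505 = 0.28706 / 0.58505 ≈ 0.4907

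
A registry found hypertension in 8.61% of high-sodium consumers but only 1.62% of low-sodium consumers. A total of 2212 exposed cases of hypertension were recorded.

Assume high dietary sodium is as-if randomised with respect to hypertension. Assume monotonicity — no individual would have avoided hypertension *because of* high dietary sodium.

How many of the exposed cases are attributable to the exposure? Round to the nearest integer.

about 1796 cases

p₁ = 0.0861, p₀ = 0.0162.
PN = (p₁ − p₀)/p₁ = (0.0861 − 0.0162) / 0.0861 ≈ 0.81185.
Attributable cases ≈ PN × (exposed cases) = 0.81185 × 2212 ≈ 1795.80.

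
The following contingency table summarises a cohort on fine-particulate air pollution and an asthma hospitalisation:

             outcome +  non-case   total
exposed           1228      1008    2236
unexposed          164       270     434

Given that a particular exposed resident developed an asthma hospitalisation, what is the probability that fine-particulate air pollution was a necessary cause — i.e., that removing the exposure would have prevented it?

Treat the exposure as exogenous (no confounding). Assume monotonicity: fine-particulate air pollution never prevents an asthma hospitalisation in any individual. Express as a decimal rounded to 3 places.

p₁ = P(outcome | exposed) = 1228/2236 = 0.54919
p₀ = P(outcome | unexposed) = 164/434 = 0.37788
Under exogeneity and monotonicity, PN = (p₁ − p₀)/p₁.
PN = (0.54919 − 0.37788) / 0.54919 ≈ 0.3119

PN ≈ 0.312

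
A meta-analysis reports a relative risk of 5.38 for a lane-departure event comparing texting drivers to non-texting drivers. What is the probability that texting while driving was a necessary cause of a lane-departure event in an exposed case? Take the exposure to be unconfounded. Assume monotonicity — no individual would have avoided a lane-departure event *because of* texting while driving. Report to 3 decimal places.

Under exogeneity and monotonicity, PN = (RR − 1) / RR = 1 − 1/RR.
PN = (5.38 − 1) / 5.38 = 4.38 / 5.38 ≈ 0.8141

PN ≈ 0.814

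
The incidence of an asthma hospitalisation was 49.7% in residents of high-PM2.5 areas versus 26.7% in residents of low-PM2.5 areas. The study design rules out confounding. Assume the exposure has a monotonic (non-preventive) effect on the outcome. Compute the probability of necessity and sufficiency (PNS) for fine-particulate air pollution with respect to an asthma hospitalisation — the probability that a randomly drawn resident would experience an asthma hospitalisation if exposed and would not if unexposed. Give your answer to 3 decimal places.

PNS ≈ 0.230

p₁ = 0.497, p₀ = 0.267.
Under exogeneity and monotonicity, PNS = p₁ − p₀.
PNS = 0.497 − 0.267 = 0.23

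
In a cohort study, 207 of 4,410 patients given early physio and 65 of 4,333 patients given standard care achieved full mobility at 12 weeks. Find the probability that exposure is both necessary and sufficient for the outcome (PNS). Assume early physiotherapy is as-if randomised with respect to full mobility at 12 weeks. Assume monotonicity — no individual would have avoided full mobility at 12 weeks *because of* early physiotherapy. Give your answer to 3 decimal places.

p₁ = P(outcome | exposed) = 207/4410 = 0.046939
p₀ = P(outcome | unexposed) = 65/4333 = 0.015001
Under exogeneity and monotonicity, PNS = p₁ − p₀.
PNS = 0.046939 − 0.015001 = 0.031938

PNS ≈ 0.032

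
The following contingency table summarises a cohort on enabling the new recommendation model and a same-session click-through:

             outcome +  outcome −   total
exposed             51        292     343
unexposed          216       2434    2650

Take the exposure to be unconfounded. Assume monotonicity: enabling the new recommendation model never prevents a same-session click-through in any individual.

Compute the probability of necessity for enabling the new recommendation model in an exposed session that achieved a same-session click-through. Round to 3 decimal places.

PN ≈ 0.452

p₁ = P(outcome | exposed) = 51/343 = 0.14869
p₀ = P(outcome | unexposed) = 216/2650 = 0.081509
Under exogeneity and monotonicity, PN = (p₁ − p₀) / p₁.
PN = (0.14869 − 0.081509) / 0.14869 = 0.067179 / 0.14869 ≈ 0.4518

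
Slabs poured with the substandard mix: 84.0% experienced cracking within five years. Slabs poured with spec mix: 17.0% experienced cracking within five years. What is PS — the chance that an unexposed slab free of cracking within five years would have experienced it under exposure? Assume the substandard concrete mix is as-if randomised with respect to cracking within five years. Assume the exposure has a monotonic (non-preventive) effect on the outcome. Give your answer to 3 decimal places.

PS ≈ 0.807

p₁ = 0.84, p₀ = 0.17.
Under exogeneity and monotonicity, PS = (p₁ − p₀) / (1 − p₀).
PS = (0.84 − 0.17) / (1 − 0.17) = 0.67 / 0.83 ≈ 0.8072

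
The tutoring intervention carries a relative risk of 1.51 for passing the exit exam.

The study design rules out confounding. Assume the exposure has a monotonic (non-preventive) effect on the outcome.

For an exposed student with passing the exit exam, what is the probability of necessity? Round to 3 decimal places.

Under exogeneity and monotonicity, PN = (RR − 1) / RR = 1 − 1/RR.
PN = (1.51 − 1) / 1.51 = 0.51 / 1.51 ≈ 0.3377

PN ≈ 0.338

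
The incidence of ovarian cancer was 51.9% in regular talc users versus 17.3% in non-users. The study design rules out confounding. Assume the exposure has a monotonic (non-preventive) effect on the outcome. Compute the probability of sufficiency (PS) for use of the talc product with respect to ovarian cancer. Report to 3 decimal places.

PS ≈ 0.418

p₁ = 0.519, p₀ = 0.173.
Under exogeneity and monotonicity, PS = (p₁ − p₀) / (1 − p₀).
PS = (0.519 − 0.173) / (1 − 0.173) = 0.346 / 0.827 ≈ 0.4184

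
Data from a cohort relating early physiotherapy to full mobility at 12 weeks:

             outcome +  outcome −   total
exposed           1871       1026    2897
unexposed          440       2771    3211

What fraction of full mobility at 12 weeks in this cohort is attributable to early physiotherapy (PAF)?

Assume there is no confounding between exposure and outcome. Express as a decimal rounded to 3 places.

PAF ≈ 0.638

p₁ = P(outcome | exposed) = 1871/2897 = 0.64584
p₀ = P(outcome | unexposed) = 440/3211 = 0.13703
Exposure prevalence π = 2897/6108 = 0.4743; overall risk P(Y=1) = 0.37836.
Under exogeneity, PAF = [P(Y=1) − p₀]/P(Y=1).
PAF = (0.37836 − 0.13703) / 0.37836 ≈ 0.6378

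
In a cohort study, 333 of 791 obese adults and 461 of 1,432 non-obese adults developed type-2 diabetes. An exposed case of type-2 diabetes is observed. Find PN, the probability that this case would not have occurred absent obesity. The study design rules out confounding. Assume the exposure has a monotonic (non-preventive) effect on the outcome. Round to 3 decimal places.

PN ≈ 0.235

p₁ = P(outcome | exposed) = 333/791 = 0.42099
p₀ = P(outcome | unexposed) = 461/1432 = 0.32193
Under exogeneity and monotonicity, PN = (p₁ − p₀) / p₁.
PN = (0.42099 − 0.32193) / 0.42099 = 0.099059 / 0.42099 ≈ 0.2353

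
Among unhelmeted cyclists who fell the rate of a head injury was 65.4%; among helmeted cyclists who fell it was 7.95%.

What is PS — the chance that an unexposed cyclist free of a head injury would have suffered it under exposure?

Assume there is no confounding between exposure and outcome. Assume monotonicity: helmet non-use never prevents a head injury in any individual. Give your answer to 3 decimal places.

PS ≈ 0.624

p₁ = 0.654, p₀ = 0.0795.
Under exogeneity and monotonicity, PS = (p₁ − p₀) / (1 − p₀).
PS = (0.654 − 0.0795) / (1 − 0.0795) = 0.5745 / 0.9205 ≈ 0.6241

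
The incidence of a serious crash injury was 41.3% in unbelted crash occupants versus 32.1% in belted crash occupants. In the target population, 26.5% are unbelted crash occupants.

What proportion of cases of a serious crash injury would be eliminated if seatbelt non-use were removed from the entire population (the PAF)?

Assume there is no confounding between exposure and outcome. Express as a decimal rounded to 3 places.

p₁ = 0.413, p₀ = 0.321.
Overall risk P(Y=1) = π·p₁ + (1−π)·p₀ = 0.265×0.413 + 0.735×0.321 = 0.34538.
Under exogeneity, PAF = [P(Y=1) − p₀] / P(Y=1).
PAF = (0.34538 − 0.321) / 0.34538 ≈ 0.0706

PAF ≈ 0.071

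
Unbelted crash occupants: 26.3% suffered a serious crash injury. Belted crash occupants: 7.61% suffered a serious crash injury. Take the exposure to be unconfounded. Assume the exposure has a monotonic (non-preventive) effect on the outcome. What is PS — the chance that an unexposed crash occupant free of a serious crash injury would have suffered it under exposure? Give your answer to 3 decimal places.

PS ≈ 0.202

p₁ = 0.263, p₀ = 0.0761.
Under exogeneity and monotonicity, PS = (p₁ − p₀) / (1 − p₀).
PS = (0.263 − 0.0761) / (1 − 0.0761) = 0.1869 / 0.9239 ≈ 0.2023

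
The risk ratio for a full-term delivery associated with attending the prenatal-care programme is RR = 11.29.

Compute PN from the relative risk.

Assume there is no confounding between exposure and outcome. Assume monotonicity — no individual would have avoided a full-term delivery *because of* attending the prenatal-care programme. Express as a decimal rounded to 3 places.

Under exogeneity and monotonicity, PN = (RR − 1) / RR = 1 − 1/RR.
PN = (11.29 − 1) / 11.29 = 10.29 / 11.29 ≈ 0.9114

PN ≈ 0.911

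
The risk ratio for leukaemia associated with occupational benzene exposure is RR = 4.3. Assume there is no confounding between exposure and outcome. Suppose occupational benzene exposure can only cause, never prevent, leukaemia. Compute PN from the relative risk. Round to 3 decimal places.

PN ≈ 0.767

Under exogeneity and monotonicity, PN = (RR − 1) / RR = 1 − 1/RR.
PN = (4.3 − 1) / 4.3 = 3.3 / 4.3 ≈ 0.7674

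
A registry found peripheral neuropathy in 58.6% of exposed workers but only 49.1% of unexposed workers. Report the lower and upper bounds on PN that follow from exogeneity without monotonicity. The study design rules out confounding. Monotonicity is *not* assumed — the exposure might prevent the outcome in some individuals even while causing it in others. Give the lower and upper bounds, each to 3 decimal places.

p₁ = 0.586, p₀ = 0.491.
Under exogeneity alone the bounds on PN are max{0,(p₁−p₀)/p₁} ≤ PN ≤ min{1,(1−p₀)/p₁}.
  lower = (p₁ − p₀)/p₁ = 0.095 / 0.586 ≈ 0.1621
  upper = min{1, (1 − p₀)/p₁} = 0.509 / 0.586 ≈ 0.8686

0.162 ≤ PN ≤ 0.869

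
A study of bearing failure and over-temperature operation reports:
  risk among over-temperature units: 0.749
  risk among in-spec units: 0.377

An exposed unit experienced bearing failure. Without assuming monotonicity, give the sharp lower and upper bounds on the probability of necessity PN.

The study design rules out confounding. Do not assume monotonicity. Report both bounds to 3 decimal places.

0.497 ≤ PN ≤ 0.832

Let p₁ = 0.749, p₀ = 0.377.
Under exogeneity alone the bounds on PN are max{0,(p₁−p₀)/p₁} ≤ PN ≤ min{1,(1−p₀)/p₁}.
  lower = (p₁ − p₀)/p₁ = 0.372 / 0.749 ≈ 0.4967
  upper = min{1, (1 − p₀)/p₁} = 0.623 / 0.749 ≈ 0.8318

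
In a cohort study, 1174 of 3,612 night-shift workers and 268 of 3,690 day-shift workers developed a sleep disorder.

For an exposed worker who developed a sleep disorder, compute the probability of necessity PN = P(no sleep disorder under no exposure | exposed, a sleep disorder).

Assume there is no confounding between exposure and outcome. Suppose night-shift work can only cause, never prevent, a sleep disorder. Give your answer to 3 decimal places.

PN ≈ 0.777

p₁ = P(outcome | exposed) = 1174/3612 = 0.32503
p₀ = P(outcome | unexposed) = 268/3690 = 0.072629
Under exogeneity and monotonicity, PN = (p₁ − p₀) / p₁.
PN = (0.32503 − 0.072629) / 0.32503 = 0.2524 / 0.32503 ≈ 0.7765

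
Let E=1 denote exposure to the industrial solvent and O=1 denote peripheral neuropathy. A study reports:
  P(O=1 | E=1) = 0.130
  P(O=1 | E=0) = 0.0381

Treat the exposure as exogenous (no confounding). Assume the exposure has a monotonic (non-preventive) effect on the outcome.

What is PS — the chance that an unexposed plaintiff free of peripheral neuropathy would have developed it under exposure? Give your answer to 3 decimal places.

Let p₁ = 0.13, p₀ = 0.0381.
Under exogeneity and monotonicity, PS = (p₁ − p₀) / (1 − p₀).
PS = (0.13 − 0.0381) / (1 − 0.0381) = 0.0919 / 0.9619 ≈ 0.0955

PS ≈ 0.096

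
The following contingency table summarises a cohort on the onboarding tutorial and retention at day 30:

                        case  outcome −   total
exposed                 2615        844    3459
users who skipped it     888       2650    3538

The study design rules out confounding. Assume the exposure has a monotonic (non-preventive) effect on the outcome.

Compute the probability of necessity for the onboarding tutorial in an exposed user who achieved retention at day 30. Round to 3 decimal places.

PN ≈ 0.668

p₁ = P(outcome | exposed) = 2615/3459 = 0.756
p₀ = P(outcome | unexposed) = 888/3538 = 0.25099
Under exogeneity and monotonicity, PN = (p₁ − p₀) / p₁.
PN = (0.756 − 0.25099) / 0.756 = 0.50501 / 0.756 ≈ 0.6680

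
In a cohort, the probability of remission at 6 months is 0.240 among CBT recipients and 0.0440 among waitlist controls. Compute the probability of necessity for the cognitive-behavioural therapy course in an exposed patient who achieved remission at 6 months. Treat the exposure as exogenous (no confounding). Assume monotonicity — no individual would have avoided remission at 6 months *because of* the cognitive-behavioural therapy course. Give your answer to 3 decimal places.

PN ≈ 0.817

Let p₁ = 0.24, p₀ = 0.044.
Under exogeneity and monotonicity, PN = (p₁ − p₀) / p₁.
PN = (0.24 − 0.044) / 0.24 = 0.196 / 0.24 ≈ 0.8167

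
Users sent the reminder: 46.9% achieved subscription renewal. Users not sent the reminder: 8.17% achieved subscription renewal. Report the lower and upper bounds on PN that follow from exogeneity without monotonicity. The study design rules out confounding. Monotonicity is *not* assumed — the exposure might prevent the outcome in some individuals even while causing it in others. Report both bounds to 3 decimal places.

0.826 ≤ PN ≤ 1.000

p₁ = 0.469, p₀ = 0.0817.
Under exogeneity alone the bounds on PN are max{0,(p₁−p₀)/p₁} ≤ PN ≤ min{1,(1−p₀)/p₁}.
  lower = (p₁ − p₀)/p₁ = 0.3873 / 0.469 ≈ 0.8258
  upper = min{1, (1 − p₀)/p₁} = 0.9183 / 0.469 ≈ 1.9580 → capped at 1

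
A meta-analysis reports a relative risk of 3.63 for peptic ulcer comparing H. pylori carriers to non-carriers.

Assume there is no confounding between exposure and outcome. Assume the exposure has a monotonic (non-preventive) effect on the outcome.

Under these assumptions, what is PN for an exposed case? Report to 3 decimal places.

PN ≈ 0.725

Under exogeneity and monotonicity, PN = (RR − 1) / RR = 1 − 1/RR.
PN = (3.63 − 1) / 3.63 = 2.63 / 3.63 ≈ 0.7245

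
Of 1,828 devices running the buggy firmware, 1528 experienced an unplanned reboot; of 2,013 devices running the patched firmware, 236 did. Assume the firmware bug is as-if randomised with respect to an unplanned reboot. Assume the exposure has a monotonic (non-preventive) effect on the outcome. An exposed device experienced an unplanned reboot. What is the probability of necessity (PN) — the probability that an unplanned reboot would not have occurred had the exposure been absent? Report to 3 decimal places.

p₁ = P(outcome | exposed) = 1528/1828 = 0.83589
p₀ = P(outcome | unexposed) = 236/2013 = 0.11724
Under exogeneity and monotonicity, PN = (p₁ − p₀) / p₁.
PN = (0.83589 − 0.11724) / 0.83589 = 0.71865 / 0.83589 ≈ 0.8597

PN ≈ 0.860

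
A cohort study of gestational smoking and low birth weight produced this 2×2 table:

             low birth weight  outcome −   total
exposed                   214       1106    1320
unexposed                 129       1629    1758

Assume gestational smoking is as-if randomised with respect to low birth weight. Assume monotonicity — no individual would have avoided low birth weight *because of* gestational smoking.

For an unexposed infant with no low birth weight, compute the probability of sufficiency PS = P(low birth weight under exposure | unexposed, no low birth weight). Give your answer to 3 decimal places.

PS ≈ 0.096

p₁ = P(outcome | exposed) = 214/1320 = 0.16212
p₀ = P(outcome | unexposed) = 129/1758 = 0.073379
Under exogeneity and monotonicity, PS = (p₁ − p₀) / (1 − p₀).
PS = (0.16212 − 0.073379) / (1 − 0.073379) = 0.088742 / 0.92662 ≈ 0.0958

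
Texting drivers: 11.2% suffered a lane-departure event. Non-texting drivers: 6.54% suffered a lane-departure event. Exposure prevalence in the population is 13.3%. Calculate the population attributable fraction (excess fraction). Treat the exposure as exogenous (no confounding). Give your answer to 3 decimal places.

PAF ≈ 0.087

p₁ = 0.112, p₀ = 0.0654.
Overall risk P(Y=1) = π·p₁ + (1−π)·p₀ = 0.133×0.112 + 0.867×0.0654 = 0.071598.
Under exogeneity, PAF = [P(Y=1) − p₀] / P(Y=1).
PAF = (0.071598 − 0.0654) / 0.071598 ≈ 0.0866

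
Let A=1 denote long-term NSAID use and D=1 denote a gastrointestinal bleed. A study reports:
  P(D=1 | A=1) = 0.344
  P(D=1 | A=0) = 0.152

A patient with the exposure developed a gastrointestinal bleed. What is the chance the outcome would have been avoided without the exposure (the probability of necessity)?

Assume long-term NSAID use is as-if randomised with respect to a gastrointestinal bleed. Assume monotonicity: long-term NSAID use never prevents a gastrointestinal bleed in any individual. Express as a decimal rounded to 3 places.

Let p₁ = 0.344, p₀ = 0.152.
Under exogeneity and monotonicity, PN = (p₁ − p₀) / p₁.
PN = (0.344 − 0.152) / 0.344 = 0.192 / 0.344 ≈ 0.5581

PN ≈ 0.558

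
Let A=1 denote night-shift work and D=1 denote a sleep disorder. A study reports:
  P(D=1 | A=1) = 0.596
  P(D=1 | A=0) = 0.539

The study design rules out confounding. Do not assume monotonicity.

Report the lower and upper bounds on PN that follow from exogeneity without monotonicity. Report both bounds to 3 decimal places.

0.096 ≤ PN ≤ 0.773

Let p₁ = 0.596, p₀ = 0.539.
Under exogeneity alone the bounds on PN are max{0,(p₁−p₀)/p₁} ≤ PN ≤ min{1,(1−p₀)/p₁}.
  lower = (p₁ − p₀)/p₁ = 0.057 / 0.596 ≈ 0.0956
  upper = min{1, (1 − p₀)/p₁} = 0.461 / 0.596 ≈ 0.7735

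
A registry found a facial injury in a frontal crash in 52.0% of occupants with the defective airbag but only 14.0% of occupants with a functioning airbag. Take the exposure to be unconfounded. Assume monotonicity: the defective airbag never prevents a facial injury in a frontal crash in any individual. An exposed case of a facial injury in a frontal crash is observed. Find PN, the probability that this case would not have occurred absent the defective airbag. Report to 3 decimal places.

PN ≈ 0.731

p₁ = 0.52, p₀ = 0.14.
Under exogeneity and monotonicity, PN = (p₁ − p₀) / p₁.
PN = (0.52 − 0.14) / 0.52 = 0.38 / 0.52 ≈ 0.7308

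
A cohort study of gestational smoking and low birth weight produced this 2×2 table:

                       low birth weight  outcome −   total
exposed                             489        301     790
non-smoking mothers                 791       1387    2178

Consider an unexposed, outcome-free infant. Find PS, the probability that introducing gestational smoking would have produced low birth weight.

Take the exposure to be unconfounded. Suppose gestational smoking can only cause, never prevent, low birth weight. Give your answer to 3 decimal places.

PS ≈ 0.402

p₁ = P(outcome | exposed) = 489/790 = 0.61899
p₀ = P(outcome | unexposed) = 791/2178 = 0.36318
Under exogeneity and monotonicity, PS = (p₁ − p₀) / (1 − p₀).
PS = (0.61899 − 0.36318) / (1 − 0.36318) = 0.25581 / 0.63682 ≈ 0.4017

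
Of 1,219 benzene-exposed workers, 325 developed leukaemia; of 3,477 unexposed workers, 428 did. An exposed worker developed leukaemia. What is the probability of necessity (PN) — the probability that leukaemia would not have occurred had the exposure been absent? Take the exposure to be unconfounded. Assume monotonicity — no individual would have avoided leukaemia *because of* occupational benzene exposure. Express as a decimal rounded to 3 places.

p₁ = P(outcome | exposed) = 325/1219 = 0.26661
p₀ = P(outcome | unexposed) = 428/3477 = 0.12309
Under exogeneity and monotonicity, PN = (p₁ − p₀) / p₁.
PN = (0.26661 − 0.12309) / 0.26661 = 0.14352 / 0.26661 ≈ 0.5383

PN ≈ 0.538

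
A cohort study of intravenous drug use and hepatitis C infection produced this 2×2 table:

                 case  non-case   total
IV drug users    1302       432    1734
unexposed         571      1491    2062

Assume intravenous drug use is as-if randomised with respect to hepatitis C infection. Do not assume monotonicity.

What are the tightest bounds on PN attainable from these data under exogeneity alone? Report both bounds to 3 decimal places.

p₁ = P(outcome | exposed) = 1302/1734 = 0.75087
p₀ = P(outcome | unexposed) = 571/2062 = 0.27692
Under exogeneity alone the bounds on PN are max{0,(p₁−p₀)/p₁} ≤ PN ≤ min{1,(1−p₀)/p₁}.
  lower = (p₁ − p₀)/p₁ = 0.47395 / 0.75087 ≈ 0.6312
  upper = min{1, (1 − p₀)/p₁} = 0.72308 / 0.75087 ≈ 0.9630

0.631 ≤ PN ≤ 0.963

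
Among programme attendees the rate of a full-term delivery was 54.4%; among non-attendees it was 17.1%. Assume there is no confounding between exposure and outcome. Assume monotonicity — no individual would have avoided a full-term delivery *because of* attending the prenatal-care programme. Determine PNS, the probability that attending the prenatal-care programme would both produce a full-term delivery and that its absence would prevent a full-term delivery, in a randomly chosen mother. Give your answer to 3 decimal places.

PNS ≈ 0.373

p₁ = 0.544, p₀ = 0.171.
Under exogeneity and monotonicity, PNS = p₁ − p₀.
PNS = 0.544 − 0.171 = 0.373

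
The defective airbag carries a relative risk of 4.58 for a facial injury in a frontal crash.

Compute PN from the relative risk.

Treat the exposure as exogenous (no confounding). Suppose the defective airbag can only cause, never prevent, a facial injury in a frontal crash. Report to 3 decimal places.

Under exogeneity and monotonicity, PN = (RR − 1) / RR = 1 − 1/RR.
PN = (4.58 − 1) / 4.58 = 3.58 / 4.58 ≈ 0.7817

PN ≈ 0.782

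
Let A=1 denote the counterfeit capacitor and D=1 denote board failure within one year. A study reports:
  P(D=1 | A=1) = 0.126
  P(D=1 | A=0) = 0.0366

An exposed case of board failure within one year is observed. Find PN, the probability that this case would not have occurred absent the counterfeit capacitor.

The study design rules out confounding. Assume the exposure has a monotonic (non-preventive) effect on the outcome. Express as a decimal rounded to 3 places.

Let p₁ = 0.126, p₀ = 0.0366.
Under exogeneity and monotonicity, PN = (p₁ − p₀) / p₁.
PN = (0.126 − 0.0366) / 0.126 = 0.0894 / 0.126 ≈ 0.7095

PN ≈ 0.710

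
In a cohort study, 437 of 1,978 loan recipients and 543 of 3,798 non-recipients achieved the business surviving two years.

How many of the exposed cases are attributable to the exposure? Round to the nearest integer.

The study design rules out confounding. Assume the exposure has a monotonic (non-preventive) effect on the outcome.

p₁ = P(outcome | exposed) = 437/1978 = 0.22093
p₀ = P(outcome | unexposed) = 543/3798 = 0.14297
PN = (p₁ − p₀)/p₁ = (0.22093 − 0.14297) / 0.22093 ≈ 0.35287.
Attributable cases ≈ PN × (exposed cases) = 0.35287 × 437 ≈ 154.21.

about 154 cases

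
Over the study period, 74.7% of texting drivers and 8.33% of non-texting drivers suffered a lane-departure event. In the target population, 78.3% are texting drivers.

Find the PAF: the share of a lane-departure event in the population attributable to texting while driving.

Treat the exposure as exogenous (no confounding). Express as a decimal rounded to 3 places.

p₁ = 0.747, p₀ = 0.0833.
Overall risk P(Y=1) = π·p₁ + (1−π)·p₀ = 0.783×0.747 + 0.217×0.0833 = 0.60298.
Under exogeneity, PAF = [P(Y=1) − p₀] / P(Y=1).
PAF = (0.60298 − 0.0833) / 0.60298 ≈ 0.8619

PAF ≈ 0.862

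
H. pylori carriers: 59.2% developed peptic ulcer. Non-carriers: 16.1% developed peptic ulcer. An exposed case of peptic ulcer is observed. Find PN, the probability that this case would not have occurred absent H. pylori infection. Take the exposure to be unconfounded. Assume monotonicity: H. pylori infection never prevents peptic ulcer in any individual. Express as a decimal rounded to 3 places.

p₁ = 0.592, p₀ = 0.161.
Under exogeneity and monotonicity, PN = (p₁ − p₀) / p₁.
PN = (0.592 − 0.161) / 0.592 = 0.431 / 0.592 ≈ 0.7280

PN ≈ 0.728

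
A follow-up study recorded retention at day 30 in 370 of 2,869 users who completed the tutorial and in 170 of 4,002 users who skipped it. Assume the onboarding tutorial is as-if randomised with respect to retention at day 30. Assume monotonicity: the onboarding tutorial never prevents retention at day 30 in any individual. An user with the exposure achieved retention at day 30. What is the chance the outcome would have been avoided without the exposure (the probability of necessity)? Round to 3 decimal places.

PN ≈ 0.671

p₁ = P(outcome | exposed) = 370/2869 = 0.12896
p₀ = P(outcome | unexposed) = 170/4002 = 0.042479
Under exogeneity and monotonicity, PN = (p₁ − p₀) / p₁.
PN = (0.12896 − 0.042479) / 0.12896 = 0.086486 / 0.12896 ≈ 0.6706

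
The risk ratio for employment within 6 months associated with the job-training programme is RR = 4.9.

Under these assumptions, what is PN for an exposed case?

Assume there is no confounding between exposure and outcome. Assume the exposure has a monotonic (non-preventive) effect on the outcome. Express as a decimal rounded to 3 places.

Under exogeneity and monotonicity, PN = (RR − 1) / RR = 1 − 1/RR.
PN = (4.9 − 1) / 4.9 = 3.9 / 4.9 ≈ 0.7959

PN ≈ 0.796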